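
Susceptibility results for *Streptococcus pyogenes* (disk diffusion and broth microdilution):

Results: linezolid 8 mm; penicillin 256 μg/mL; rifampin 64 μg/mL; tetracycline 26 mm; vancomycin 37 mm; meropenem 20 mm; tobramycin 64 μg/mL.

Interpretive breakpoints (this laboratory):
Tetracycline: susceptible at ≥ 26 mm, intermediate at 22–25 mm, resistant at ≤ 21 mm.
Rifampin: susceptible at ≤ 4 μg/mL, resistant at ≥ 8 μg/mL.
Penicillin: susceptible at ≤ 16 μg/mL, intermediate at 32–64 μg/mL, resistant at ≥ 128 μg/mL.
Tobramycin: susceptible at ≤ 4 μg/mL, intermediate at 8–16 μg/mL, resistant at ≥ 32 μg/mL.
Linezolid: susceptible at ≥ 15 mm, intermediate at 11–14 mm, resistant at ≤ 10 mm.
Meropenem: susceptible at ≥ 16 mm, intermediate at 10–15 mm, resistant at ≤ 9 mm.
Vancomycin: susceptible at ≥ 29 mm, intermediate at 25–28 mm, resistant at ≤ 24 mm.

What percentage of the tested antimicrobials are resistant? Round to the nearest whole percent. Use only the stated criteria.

57%

Linezolid 8 mm: ≤ 10 mm — Resistant
Penicillin (256 μg/mL) ≥ 128 μg/mL ⇒ Resistant
Rifampin 64 μg/mL: ≥ 8 μg/mL ⇒ resistant
Tetracycline (26 mm) ≥ 26 mm ⇒ S
Vancomycin (37 mm) ≥ 29 mm ⇒ Susceptible
Meropenem 20 mm: ≥ 16 mm ⇒ Susceptible
Tobramycin (64 μg/mL) ≥ 32 μg/mL ⇒ resistant
Resistant: 4/7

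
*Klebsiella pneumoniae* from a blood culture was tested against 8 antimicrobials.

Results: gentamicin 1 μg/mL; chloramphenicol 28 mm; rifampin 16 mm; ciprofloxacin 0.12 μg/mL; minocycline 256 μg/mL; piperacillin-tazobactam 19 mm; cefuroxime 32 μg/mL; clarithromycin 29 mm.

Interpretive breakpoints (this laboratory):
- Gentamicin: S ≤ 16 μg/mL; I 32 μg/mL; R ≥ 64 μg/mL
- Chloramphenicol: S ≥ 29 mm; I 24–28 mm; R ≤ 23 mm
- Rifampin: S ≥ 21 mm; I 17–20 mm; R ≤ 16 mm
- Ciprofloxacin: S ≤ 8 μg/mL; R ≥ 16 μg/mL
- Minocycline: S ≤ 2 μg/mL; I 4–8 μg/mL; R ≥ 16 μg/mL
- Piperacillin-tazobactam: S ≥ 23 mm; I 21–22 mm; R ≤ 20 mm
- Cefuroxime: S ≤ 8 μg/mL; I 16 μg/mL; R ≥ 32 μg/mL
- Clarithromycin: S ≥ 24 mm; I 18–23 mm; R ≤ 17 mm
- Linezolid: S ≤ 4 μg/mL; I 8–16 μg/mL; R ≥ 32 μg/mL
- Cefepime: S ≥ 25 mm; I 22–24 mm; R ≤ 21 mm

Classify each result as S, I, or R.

Gentamicin (1 μg/mL) ≤ 16 μg/mL — S
Chloramphenicol: 28 mm is in 24–28 mm ⇒ Intermediate
Rifampin 16 mm: ≤ 16 mm — resistant
Ciprofloxacin: 0.12 μg/mL is ≤ 8 μg/mL — Susceptible
Minocycline 256 μg/mL: ≥ 16 μg/mL — resistant
Piperacillin-tazobactam 19 mm: ≤ 20 mm → R
Cefuroxime: 32 μg/mL is ≥ 32 μg/mL → R
Clarithromycin 29 mm: ≥ 24 mm — Susceptible

S, I, R, S, R, R, R, S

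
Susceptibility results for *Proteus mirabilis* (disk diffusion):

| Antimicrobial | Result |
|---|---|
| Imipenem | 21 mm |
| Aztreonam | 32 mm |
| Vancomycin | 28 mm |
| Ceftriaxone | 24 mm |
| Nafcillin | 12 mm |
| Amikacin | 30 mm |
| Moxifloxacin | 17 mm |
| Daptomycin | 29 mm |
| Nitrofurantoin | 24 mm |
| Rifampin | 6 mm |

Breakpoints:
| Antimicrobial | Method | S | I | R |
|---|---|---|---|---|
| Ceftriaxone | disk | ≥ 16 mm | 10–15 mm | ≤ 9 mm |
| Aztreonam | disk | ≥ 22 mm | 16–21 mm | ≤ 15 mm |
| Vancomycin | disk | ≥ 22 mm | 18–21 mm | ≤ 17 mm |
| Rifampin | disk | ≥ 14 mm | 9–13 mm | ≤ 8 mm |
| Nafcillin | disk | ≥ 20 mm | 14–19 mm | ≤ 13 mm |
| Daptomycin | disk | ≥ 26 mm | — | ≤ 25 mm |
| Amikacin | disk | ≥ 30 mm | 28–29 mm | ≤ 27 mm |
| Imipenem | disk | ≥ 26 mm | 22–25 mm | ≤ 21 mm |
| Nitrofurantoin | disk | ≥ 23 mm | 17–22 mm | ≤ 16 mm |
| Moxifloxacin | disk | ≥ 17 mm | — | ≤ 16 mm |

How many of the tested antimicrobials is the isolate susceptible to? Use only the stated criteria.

Imipenem (21 mm) ≤ 21 mm — R
Aztreonam (32 mm) ≥ 22 mm — susceptible
Vancomycin (28 mm) ≥ 22 mm ⇒ Susceptible
Ceftriaxone (24 mm) ≥ 16 mm ⇒ S
Nafcillin (12 mm) ≤ 13 mm — resistant
Amikacin: 30 mm is ≥ 30 mm — Susceptible
Moxifloxacin: 17 mm is ≥ 17 mm → Susceptible
Daptomycin: 29 mm is ≥ 26 mm → Susceptible
Nitrofurantoin 24 mm: ≥ 23 mm → Susceptible
Rifampin 6 mm: ≤ 8 mm → R
Susceptible: 7

7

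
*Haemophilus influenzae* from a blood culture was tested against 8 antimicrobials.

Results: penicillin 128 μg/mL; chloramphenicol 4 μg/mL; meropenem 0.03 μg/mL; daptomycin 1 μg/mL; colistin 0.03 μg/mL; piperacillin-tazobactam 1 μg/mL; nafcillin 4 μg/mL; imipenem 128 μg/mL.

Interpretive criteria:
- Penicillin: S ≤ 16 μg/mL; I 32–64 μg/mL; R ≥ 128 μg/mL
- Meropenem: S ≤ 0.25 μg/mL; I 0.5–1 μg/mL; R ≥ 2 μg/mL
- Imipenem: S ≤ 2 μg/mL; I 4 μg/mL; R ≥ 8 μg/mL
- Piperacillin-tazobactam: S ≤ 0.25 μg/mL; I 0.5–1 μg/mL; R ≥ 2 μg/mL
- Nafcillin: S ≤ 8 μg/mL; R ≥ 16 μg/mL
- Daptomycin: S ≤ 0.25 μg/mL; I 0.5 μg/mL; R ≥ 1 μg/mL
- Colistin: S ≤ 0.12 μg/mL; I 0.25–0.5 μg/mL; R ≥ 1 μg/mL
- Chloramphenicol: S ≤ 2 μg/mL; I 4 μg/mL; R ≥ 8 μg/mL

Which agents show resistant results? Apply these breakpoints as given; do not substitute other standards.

Penicillin 128 μg/mL: ≥ 128 μg/mL → R
Chloramphenicol (4 μg/mL) = 4 μg/mL — I
Meropenem: 0.03 μg/mL is ≤ 0.25 μg/mL — S
Daptomycin 1 μg/mL: ≥ 1 μg/mL → Resistant
Colistin 0.03 μg/mL: ≤ 0.12 μg/mL → S
Piperacillin-tazobactam 1 μg/mL: in 0.5–1 μg/mL ⇒ I
Nafcillin 4 μg/mL: ≤ 8 μg/mL ⇒ susceptible
Imipenem 128 μg/mL: ≥ 8 μg/mL ⇒ R

penicillin, daptomycin, imipenem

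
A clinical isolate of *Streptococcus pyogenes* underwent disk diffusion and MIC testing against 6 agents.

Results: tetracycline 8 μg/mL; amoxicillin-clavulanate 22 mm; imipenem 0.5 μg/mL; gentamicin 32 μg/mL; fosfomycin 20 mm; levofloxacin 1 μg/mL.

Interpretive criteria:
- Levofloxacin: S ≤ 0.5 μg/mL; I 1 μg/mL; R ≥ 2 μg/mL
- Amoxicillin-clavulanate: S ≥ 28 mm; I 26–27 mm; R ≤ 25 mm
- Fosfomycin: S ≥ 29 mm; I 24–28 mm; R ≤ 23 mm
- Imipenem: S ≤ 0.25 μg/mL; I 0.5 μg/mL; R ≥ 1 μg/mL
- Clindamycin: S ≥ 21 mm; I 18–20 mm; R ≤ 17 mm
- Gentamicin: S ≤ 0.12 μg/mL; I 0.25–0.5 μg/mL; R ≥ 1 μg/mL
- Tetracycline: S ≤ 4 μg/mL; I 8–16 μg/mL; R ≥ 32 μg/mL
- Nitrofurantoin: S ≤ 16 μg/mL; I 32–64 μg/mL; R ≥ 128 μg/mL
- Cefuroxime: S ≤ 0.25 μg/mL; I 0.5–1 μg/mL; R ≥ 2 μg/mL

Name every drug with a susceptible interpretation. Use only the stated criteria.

Tetracycline (8 μg/mL) in 8–16 μg/mL ⇒ intermediate
Amoxicillin-clavulanate: 22 mm is ≤ 25 mm → Resistant
Imipenem: 0.5 μg/mL is = 0.5 μg/mL → I
Gentamicin (32 μg/mL) ≥ 1 μg/mL ⇒ R
Fosfomycin (20 mm) ≤ 23 mm ⇒ resistant
Levofloxacin (1 μg/mL) = 1 μg/mL → Intermediate

none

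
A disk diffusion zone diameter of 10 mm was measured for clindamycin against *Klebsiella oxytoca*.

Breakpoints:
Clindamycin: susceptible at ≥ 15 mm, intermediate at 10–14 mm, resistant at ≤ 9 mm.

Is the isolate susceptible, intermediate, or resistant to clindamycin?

Clindamycin: 10 mm is in 10–14 mm — I

Intermediate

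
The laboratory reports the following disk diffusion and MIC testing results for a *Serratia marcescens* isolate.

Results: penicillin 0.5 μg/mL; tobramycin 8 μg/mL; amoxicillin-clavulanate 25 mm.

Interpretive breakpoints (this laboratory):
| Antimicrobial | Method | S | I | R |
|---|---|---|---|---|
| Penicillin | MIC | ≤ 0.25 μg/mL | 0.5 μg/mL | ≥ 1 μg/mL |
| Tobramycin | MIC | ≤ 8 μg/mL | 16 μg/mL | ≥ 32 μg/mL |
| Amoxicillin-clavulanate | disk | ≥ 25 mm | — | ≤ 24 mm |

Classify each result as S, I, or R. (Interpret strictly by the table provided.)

I, S, S

Penicillin 0.5 μg/mL: = 0.5 μg/mL — intermediate
Tobramycin 8 μg/mL: ≤ 8 μg/mL ⇒ Susceptible
Amoxicillin-clavulanate (25 mm) ≥ 25 mm — S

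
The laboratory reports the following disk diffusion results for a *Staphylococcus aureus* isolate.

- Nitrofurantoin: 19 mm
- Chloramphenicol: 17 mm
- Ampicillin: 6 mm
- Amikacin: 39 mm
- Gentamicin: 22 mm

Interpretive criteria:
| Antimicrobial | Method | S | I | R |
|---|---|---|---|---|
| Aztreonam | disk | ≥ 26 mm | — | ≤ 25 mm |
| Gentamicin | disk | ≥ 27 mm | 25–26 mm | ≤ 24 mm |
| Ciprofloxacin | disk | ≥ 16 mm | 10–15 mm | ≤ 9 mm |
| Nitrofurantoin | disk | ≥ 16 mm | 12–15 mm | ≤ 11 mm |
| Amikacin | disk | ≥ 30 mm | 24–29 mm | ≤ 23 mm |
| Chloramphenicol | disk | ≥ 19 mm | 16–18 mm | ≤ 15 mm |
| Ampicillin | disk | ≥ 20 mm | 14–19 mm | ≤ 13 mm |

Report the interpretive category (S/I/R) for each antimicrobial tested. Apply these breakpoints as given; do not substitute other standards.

Nitrofurantoin (19 mm) ≥ 16 mm → S
Chloramphenicol 17 mm: in 16–18 mm ⇒ I
Ampicillin 6 mm: ≤ 13 mm — R
Amikacin (39 mm) ≥ 30 mm — susceptible
Gentamicin: 22 mm is ≤ 24 mm ⇒ resistant

S, I, R, S, R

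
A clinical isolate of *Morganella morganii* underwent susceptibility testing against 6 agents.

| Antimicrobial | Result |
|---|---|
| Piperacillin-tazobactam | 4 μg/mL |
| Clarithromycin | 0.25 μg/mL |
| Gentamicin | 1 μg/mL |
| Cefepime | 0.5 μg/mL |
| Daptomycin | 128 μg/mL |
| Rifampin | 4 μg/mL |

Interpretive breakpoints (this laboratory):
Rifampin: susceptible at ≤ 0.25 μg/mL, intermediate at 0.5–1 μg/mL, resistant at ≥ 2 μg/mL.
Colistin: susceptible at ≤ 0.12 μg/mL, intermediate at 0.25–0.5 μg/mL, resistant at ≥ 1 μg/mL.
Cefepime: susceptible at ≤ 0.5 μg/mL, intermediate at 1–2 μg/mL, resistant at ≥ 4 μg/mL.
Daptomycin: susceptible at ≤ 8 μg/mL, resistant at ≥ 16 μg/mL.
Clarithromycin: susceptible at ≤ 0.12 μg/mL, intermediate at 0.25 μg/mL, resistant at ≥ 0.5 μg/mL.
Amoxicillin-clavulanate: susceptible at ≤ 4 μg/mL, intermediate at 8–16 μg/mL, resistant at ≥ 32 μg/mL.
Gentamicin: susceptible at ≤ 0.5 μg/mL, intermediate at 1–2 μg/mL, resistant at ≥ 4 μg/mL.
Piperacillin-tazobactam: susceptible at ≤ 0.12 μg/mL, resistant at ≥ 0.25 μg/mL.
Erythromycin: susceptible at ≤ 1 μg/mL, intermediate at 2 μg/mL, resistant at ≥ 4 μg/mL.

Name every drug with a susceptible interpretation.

Piperacillin-tazobactam (4 μg/mL) ≥ 0.25 μg/mL → R
Clarithromycin 0.25 μg/mL: = 0.25 μg/mL ⇒ I
Gentamicin: 1 μg/mL is in 1–2 μg/mL → I
Cefepime (0.5 μg/mL) ≤ 0.5 μg/mL — Susceptible
Daptomycin: 128 μg/mL is ≥ 16 μg/mL ⇒ resistant
Rifampin: 4 μg/mL is ≥ 2 μg/mL → resistant

cefepime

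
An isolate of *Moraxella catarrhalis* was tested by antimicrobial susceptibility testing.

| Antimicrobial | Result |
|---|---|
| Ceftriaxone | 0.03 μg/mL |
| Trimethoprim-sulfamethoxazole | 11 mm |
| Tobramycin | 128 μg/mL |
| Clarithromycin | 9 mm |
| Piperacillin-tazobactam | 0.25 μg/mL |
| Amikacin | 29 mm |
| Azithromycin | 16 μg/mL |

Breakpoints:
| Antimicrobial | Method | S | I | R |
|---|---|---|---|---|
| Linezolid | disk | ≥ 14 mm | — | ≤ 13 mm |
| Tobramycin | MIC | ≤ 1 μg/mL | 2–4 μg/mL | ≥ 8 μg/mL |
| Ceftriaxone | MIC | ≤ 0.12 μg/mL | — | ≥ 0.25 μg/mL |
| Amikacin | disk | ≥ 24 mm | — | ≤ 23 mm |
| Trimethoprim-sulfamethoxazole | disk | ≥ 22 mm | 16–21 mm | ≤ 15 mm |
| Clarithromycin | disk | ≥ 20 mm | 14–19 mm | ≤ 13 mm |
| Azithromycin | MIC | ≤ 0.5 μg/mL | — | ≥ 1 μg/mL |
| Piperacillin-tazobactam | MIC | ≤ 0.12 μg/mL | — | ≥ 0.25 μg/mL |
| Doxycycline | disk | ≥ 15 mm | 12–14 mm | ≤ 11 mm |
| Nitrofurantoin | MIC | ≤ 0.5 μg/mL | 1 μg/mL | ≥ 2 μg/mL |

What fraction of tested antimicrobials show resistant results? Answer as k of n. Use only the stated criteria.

5 of 7

Ceftriaxone (0.03 μg/mL) ≤ 0.12 μg/mL ⇒ S
Trimethoprim-sulfamethoxazole: 11 mm is ≤ 15 mm — Resistant
Tobramycin: 128 μg/mL is ≥ 8 μg/mL — Resistant
Clarithromycin: 9 mm is ≤ 13 mm ⇒ Resistant
Piperacillin-tazobactam: 0.25 μg/mL is ≥ 0.25 μg/mL — Resistant
Amikacin (29 mm) ≥ 24 mm → susceptible
Azithromycin 16 μg/mL: ≥ 1 μg/mL ⇒ R
Resistant: 5/7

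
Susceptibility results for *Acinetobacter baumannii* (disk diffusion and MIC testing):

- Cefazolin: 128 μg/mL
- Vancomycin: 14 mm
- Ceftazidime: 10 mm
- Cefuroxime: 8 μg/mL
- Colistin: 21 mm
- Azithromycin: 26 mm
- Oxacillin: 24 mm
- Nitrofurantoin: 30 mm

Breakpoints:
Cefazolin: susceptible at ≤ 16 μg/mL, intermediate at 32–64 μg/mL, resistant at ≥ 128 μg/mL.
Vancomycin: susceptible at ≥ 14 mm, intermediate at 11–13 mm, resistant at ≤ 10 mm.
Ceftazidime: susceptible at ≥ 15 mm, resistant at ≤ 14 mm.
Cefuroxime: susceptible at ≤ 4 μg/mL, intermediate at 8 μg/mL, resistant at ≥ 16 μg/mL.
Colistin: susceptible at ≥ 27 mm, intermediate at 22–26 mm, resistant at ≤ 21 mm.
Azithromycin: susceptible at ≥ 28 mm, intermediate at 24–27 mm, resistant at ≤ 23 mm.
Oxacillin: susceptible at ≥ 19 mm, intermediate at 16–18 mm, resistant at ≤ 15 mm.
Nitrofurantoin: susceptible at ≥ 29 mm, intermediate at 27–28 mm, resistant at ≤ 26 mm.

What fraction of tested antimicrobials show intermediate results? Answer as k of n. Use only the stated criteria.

Cefazolin (128 μg/mL) ≥ 128 μg/mL → R
Vancomycin: 14 mm is ≥ 14 mm → Susceptible
Ceftazidime (10 mm) ≤ 14 mm → resistant
Cefuroxime 8 μg/mL: = 8 μg/mL — intermediate
Colistin (21 mm) ≤ 21 mm — resistant
Azithromycin 26 mm: in 24–27 mm — intermediate
Oxacillin (24 mm) ≥ 19 mm ⇒ S
Nitrofurantoin 30 mm: ≥ 29 mm → susceptible
Intermediate: 2/8

2 of 8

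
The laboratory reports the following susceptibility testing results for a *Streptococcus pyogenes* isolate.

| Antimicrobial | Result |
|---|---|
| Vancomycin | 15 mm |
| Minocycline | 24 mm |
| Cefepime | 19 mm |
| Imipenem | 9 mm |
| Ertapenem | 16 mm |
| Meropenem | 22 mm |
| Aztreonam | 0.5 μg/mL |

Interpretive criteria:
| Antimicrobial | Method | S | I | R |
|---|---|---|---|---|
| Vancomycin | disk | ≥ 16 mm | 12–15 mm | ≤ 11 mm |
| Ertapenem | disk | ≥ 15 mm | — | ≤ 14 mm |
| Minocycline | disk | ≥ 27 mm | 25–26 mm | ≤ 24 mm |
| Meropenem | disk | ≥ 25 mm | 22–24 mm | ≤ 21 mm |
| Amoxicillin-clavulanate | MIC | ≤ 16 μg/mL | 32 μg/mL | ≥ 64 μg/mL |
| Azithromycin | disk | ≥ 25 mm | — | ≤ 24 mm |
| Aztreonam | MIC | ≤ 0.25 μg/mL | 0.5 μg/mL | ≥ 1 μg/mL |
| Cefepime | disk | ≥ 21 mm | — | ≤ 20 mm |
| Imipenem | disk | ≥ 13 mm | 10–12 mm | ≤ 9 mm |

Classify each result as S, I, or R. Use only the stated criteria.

I, R, R, R, S, I, I

Vancomycin (15 mm) in 12–15 mm ⇒ Intermediate
Minocycline: 24 mm is ≤ 24 mm ⇒ R
Cefepime 19 mm: ≤ 20 mm — Resistant
Imipenem (9 mm) ≤ 9 mm — Resistant
Ertapenem 16 mm: ≥ 15 mm — S
Meropenem (22 mm) in 22–24 mm — intermediate
Aztreonam 0.5 μg/mL: = 0.5 μg/mL → intermediate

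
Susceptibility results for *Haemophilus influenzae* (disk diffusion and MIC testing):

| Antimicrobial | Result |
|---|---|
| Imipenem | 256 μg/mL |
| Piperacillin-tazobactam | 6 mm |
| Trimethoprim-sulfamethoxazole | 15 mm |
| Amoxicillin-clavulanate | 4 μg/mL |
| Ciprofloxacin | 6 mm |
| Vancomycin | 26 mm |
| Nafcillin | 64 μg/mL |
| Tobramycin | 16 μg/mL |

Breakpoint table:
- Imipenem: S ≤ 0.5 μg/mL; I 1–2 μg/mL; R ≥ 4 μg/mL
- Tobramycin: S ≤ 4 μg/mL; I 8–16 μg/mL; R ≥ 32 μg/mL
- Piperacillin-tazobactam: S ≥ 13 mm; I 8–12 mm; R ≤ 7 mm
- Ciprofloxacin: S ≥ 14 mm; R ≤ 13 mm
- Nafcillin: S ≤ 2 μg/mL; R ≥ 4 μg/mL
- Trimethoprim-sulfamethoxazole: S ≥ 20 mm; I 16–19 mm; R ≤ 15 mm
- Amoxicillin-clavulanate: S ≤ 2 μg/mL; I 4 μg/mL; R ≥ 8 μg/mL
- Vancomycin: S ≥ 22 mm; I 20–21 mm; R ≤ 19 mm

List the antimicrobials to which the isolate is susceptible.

Imipenem 256 μg/mL: ≥ 4 μg/mL — R
Piperacillin-tazobactam (6 mm) ≤ 7 mm ⇒ R
Trimethoprim-sulfamethoxazole (15 mm) ≤ 15 mm — Resistant
Amoxicillin-clavulanate (4 μg/mL) = 4 μg/mL → Intermediate
Ciprofloxacin (6 mm) ≤ 13 mm → Resistant
Vancomycin (26 mm) ≥ 22 mm ⇒ susceptible
Nafcillin 64 μg/mL: ≥ 4 μg/mL ⇒ resistant
Tobramycin: 16 μg/mL is in 8–16 μg/mL — I

vancomycin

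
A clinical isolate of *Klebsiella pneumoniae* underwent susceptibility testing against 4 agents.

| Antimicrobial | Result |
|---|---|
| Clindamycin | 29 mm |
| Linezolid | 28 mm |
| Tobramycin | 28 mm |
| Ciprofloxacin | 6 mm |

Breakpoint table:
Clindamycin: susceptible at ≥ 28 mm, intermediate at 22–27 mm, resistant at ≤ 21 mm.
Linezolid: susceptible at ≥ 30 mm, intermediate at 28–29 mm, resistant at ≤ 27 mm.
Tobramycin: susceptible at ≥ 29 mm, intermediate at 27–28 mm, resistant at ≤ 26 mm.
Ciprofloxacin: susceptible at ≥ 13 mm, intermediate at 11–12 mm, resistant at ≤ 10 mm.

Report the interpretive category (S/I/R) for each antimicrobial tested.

Clindamycin (29 mm) ≥ 28 mm — S
Linezolid 28 mm: in 28–29 mm — intermediate
Tobramycin: 28 mm is in 27–28 mm → I
Ciprofloxacin (6 mm) ≤ 10 mm — Resistant

S, I, I, R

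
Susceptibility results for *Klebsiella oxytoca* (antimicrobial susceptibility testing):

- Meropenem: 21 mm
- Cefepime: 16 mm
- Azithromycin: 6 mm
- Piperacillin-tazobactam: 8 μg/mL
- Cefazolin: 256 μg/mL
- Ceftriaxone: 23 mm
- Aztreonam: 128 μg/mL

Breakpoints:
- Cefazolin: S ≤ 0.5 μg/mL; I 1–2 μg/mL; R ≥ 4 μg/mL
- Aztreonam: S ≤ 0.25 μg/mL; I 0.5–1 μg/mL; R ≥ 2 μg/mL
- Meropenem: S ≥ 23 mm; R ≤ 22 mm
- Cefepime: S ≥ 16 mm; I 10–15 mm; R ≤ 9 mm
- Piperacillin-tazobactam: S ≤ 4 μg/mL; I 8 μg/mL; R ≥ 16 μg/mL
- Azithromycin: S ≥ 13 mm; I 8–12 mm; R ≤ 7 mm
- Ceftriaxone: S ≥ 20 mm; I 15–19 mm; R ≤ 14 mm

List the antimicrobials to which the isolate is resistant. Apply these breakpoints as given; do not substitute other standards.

Meropenem (21 mm) ≤ 22 mm ⇒ R
Cefepime 16 mm: ≥ 16 mm ⇒ S
Azithromycin (6 mm) ≤ 7 mm → R
Piperacillin-tazobactam (8 μg/mL) = 8 μg/mL — I
Cefazolin (256 μg/mL) ≥ 4 μg/mL — resistant
Ceftriaxone: 23 mm is ≥ 20 mm ⇒ susceptible
Aztreonam (128 μg/mL) ≥ 2 μg/mL ⇒ Resistant

meropenem, azithromycin, cefazolin, aztreonam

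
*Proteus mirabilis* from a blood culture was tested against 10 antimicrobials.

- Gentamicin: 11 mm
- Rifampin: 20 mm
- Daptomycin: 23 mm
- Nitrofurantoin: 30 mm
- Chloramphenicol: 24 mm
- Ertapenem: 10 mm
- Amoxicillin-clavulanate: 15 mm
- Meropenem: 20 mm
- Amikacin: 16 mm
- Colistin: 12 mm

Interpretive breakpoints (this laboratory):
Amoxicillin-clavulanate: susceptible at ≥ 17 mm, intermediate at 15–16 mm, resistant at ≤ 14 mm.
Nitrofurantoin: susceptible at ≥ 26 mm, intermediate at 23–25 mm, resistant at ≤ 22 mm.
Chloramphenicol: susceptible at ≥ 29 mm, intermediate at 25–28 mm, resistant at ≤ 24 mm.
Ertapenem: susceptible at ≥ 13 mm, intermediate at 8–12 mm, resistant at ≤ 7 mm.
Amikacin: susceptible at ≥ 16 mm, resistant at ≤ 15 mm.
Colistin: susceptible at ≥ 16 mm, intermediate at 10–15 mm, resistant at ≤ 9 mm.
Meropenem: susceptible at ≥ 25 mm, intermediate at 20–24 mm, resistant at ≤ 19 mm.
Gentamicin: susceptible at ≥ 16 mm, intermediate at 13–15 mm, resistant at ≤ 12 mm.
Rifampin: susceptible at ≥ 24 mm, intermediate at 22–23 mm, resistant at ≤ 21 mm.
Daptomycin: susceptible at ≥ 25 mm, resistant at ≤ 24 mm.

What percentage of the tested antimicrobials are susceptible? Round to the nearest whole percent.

Gentamicin (11 mm) ≤ 12 mm → resistant
Rifampin 20 mm: ≤ 21 mm → Resistant
Daptomycin 23 mm: ≤ 24 mm — resistant
Nitrofurantoin: 30 mm is ≥ 26 mm — Susceptible
Chloramphenicol: 24 mm is ≤ 24 mm — R
Ertapenem (10 mm) in 8–12 mm ⇒ I
Amoxicillin-clavulanate (15 mm) in 15–16 mm ⇒ Intermediate
Meropenem 20 mm: in 20–24 mm — intermediate
Amikacin 16 mm: ≥ 16 mm → susceptible
Colistin 12 mm: in 10–15 mm — intermediate
Susceptible: 2/10

20%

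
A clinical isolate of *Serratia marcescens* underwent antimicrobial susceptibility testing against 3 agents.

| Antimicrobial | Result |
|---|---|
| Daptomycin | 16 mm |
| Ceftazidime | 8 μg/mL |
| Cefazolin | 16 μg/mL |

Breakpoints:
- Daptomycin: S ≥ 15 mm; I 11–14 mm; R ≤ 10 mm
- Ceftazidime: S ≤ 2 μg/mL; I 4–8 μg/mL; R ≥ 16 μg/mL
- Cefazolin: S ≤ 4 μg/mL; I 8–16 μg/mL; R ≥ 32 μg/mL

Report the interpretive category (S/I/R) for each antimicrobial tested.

S, I, I

Daptomycin: 16 mm is ≥ 15 mm → S
Ceftazidime: 8 μg/mL is in 4–8 μg/mL → Intermediate
Cefazolin: 16 μg/mL is in 8–16 μg/mL ⇒ I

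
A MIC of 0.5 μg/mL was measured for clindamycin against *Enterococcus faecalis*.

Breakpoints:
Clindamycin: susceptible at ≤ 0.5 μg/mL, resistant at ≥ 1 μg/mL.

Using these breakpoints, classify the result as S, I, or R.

Clindamycin 0.5 μg/mL: ≤ 0.5 μg/mL ⇒ Susceptible

S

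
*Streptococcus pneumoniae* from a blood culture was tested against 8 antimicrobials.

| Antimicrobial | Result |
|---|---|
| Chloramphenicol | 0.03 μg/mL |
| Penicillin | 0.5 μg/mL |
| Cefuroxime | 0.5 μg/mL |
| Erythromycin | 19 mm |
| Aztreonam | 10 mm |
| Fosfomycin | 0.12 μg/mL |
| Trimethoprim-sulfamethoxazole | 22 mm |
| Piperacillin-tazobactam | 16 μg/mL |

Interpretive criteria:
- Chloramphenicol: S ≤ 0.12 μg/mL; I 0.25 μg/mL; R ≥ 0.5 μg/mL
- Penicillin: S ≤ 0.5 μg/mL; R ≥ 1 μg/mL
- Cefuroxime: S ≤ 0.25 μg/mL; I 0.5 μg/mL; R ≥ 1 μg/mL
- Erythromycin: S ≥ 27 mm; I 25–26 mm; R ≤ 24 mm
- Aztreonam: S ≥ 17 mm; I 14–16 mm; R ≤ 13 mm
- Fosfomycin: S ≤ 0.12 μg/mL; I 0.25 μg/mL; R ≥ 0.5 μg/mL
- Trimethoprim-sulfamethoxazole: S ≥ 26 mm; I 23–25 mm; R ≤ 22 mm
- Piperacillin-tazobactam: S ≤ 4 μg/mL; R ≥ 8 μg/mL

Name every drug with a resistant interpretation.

erythromycin, aztreonam, trimethoprim-sulfamethoxazole, piperacillin-tazobactam

Chloramphenicol (0.03 μg/mL) ≤ 0.12 μg/mL — Susceptible
Penicillin 0.5 μg/mL: ≤ 0.5 μg/mL — Susceptible
Cefuroxime: 0.5 μg/mL is = 0.5 μg/mL ⇒ intermediate
Erythromycin: 19 mm is ≤ 24 mm ⇒ resistant
Aztreonam: 10 mm is ≤ 13 mm → R
Fosfomycin: 0.12 μg/mL is ≤ 0.12 μg/mL ⇒ S
Trimethoprim-sulfamethoxazole (22 mm) ≤ 22 mm — R
Piperacillin-tazobactam 16 μg/mL: ≥ 8 μg/mL → Resistant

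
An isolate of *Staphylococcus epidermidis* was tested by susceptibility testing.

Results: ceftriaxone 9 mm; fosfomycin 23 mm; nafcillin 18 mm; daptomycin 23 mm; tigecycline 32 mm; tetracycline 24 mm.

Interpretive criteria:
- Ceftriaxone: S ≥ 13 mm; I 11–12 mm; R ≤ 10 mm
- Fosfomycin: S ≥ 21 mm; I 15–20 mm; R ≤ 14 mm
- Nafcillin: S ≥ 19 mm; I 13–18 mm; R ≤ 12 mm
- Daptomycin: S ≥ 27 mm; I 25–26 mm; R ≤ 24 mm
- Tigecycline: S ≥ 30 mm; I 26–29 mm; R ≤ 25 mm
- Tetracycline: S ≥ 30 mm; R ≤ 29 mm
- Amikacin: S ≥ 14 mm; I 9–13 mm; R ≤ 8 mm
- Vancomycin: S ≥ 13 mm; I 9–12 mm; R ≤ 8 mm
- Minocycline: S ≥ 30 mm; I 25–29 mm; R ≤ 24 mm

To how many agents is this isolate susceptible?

Ceftriaxone 9 mm: ≤ 10 mm — resistant
Fosfomycin 23 mm: ≥ 21 mm → S
Nafcillin (18 mm) in 13–18 mm — intermediate
Daptomycin: 23 mm is ≤ 24 mm ⇒ R
Tigecycline (32 mm) ≥ 30 mm → Susceptible
Tetracycline (24 mm) ≤ 29 mm ⇒ resistant
Susceptible: 2

2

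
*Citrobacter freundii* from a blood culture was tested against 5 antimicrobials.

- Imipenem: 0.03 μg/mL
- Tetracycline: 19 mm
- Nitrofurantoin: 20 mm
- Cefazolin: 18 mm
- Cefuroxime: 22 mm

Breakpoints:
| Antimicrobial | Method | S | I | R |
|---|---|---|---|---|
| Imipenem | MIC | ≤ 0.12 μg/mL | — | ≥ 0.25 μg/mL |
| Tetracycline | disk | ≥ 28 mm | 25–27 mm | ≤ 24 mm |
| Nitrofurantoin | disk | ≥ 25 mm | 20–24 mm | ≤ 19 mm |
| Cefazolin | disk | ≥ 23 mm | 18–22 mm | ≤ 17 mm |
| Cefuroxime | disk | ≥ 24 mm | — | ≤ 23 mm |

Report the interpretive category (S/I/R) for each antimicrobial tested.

S, R, I, I, R

Imipenem 0.03 μg/mL: ≤ 0.12 μg/mL — S
Tetracycline: 19 mm is ≤ 24 mm ⇒ R
Nitrofurantoin 20 mm: in 20–24 mm — intermediate
Cefazolin 18 mm: in 18–22 mm → I
Cefuroxime 22 mm: ≤ 23 mm — resistant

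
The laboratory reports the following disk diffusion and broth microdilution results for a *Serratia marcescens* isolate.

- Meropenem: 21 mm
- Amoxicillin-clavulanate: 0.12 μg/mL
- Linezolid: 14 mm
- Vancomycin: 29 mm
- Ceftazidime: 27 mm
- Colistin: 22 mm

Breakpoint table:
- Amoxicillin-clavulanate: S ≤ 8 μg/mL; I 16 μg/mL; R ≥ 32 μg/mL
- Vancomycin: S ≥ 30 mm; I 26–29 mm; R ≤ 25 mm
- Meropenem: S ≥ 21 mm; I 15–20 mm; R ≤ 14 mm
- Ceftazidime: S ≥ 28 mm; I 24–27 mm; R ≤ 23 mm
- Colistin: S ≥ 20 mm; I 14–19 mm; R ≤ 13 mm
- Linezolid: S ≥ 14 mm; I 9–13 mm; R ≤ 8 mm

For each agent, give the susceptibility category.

S, S, S, I, I, S

Meropenem: 21 mm is ≥ 21 mm → susceptible
Amoxicillin-clavulanate 0.12 μg/mL: ≤ 8 μg/mL → Susceptible
Linezolid: 14 mm is ≥ 14 mm — Susceptible
Vancomycin (29 mm) in 26–29 mm — I
Ceftazidime (27 mm) in 24–27 mm — Intermediate
Colistin 22 mm: ≥ 20 mm — susceptible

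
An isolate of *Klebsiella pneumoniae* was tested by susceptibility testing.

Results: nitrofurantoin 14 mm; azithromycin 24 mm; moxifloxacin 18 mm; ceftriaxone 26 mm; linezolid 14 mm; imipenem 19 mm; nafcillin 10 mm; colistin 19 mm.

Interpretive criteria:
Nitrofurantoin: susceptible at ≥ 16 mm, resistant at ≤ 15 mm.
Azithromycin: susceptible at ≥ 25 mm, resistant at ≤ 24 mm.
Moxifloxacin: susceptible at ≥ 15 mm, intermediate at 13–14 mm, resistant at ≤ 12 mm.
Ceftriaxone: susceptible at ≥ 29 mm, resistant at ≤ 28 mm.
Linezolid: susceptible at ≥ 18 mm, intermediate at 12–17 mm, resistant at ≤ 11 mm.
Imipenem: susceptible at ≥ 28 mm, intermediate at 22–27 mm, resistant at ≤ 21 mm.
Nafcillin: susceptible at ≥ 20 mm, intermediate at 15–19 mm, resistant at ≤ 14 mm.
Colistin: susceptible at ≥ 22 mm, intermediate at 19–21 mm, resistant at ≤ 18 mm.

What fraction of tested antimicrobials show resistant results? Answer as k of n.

5 of 8

Nitrofurantoin (14 mm) ≤ 15 mm — Resistant
Azithromycin 24 mm: ≤ 24 mm → R
Moxifloxacin: 18 mm is ≥ 15 mm — Susceptible
Ceftriaxone (26 mm) ≤ 28 mm — Resistant
Linezolid: 14 mm is in 12–17 mm → intermediate
Imipenem 19 mm: ≤ 21 mm ⇒ R
Nafcillin (10 mm) ≤ 14 mm — resistant
Colistin: 19 mm is in 19–21 mm ⇒ I
Resistant: 5/8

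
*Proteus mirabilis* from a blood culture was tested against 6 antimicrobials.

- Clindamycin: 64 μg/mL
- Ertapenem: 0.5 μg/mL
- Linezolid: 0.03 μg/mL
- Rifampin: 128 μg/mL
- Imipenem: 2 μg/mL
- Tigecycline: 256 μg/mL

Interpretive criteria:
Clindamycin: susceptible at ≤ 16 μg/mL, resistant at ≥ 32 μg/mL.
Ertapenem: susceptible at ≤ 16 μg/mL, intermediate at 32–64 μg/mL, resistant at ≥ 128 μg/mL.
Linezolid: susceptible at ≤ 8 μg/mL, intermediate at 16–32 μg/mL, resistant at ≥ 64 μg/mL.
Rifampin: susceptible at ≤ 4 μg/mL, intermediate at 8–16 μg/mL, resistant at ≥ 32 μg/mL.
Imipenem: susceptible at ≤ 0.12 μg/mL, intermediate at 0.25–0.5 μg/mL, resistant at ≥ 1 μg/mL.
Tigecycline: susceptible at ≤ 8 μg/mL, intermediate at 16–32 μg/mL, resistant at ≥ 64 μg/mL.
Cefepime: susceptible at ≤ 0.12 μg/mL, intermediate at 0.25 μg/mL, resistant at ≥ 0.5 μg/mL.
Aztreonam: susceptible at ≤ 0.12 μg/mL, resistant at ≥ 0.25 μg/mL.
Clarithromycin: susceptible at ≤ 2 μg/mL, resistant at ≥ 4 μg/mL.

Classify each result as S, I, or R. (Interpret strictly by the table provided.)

Clindamycin (64 μg/mL) ≥ 32 μg/mL — R
Ertapenem: 0.5 μg/mL is ≤ 16 μg/mL ⇒ susceptible
Linezolid (0.03 μg/mL) ≤ 8 μg/mL ⇒ susceptible
Rifampin 128 μg/mL: ≥ 32 μg/mL → Resistant
Imipenem (2 μg/mL) ≥ 1 μg/mL ⇒ resistant
Tigecycline (256 μg/mL) ≥ 64 μg/mL — resistant

R, S, S, R, R, R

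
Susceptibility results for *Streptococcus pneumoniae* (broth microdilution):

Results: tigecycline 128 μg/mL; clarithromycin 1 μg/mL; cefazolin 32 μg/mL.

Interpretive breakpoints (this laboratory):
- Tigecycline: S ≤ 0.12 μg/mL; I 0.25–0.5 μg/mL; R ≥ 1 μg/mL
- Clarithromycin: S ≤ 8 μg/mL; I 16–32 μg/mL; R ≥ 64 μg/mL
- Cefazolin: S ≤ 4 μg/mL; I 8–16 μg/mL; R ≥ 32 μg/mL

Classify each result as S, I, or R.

Tigecycline (128 μg/mL) ≥ 1 μg/mL → R
Clarithromycin: 1 μg/mL is ≤ 8 μg/mL ⇒ Susceptible
Cefazolin 32 μg/mL: ≥ 32 μg/mL ⇒ R

R, S, R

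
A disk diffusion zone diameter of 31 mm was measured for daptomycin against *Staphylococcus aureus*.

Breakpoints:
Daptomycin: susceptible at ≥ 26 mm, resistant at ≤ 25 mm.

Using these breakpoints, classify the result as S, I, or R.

Daptomycin (31 mm) ≥ 26 mm ⇒ susceptible

Susceptible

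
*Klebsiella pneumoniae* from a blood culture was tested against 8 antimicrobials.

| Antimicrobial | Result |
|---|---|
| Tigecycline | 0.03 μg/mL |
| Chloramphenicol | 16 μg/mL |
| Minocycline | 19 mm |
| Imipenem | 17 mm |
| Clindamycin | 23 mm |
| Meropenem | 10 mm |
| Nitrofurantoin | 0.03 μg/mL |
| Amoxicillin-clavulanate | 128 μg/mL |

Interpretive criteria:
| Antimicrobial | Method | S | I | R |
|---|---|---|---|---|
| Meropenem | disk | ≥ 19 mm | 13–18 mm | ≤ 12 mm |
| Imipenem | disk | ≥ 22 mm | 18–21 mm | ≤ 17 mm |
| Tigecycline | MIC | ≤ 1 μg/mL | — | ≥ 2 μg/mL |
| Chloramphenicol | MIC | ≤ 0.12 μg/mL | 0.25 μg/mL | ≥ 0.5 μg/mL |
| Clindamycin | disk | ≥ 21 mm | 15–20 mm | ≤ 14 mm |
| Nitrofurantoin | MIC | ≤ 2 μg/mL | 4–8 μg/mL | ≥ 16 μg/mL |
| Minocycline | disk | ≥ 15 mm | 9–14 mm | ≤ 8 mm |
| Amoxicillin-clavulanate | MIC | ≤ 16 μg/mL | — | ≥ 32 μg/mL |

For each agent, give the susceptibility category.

S, R, S, R, S, R, S, R

Tigecycline (0.03 μg/mL) ≤ 1 μg/mL → susceptible
Chloramphenicol (16 μg/mL) ≥ 0.5 μg/mL — resistant
Minocycline (19 mm) ≥ 15 mm ⇒ susceptible
Imipenem 17 mm: ≤ 17 mm ⇒ Resistant
Clindamycin: 23 mm is ≥ 21 mm — susceptible
Meropenem 10 mm: ≤ 12 mm — R
Nitrofurantoin (0.03 μg/mL) ≤ 2 μg/mL ⇒ Susceptible
Amoxicillin-clavulanate (128 μg/mL) ≥ 32 μg/mL → R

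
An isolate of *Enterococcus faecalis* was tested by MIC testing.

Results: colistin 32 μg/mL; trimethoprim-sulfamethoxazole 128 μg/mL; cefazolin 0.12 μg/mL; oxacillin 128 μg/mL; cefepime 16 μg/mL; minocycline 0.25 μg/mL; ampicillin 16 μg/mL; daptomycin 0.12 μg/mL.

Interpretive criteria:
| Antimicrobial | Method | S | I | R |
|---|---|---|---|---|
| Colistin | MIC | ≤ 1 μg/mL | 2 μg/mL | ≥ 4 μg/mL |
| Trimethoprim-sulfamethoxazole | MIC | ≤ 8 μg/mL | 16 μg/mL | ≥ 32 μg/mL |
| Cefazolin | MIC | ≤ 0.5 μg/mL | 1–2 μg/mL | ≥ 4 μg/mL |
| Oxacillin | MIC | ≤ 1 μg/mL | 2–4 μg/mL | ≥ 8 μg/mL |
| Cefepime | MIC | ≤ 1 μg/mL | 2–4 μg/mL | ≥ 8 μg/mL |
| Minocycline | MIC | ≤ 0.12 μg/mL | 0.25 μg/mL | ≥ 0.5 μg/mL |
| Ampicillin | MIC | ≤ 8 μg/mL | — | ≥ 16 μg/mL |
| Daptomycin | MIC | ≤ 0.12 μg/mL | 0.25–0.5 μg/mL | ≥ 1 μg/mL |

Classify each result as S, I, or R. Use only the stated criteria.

R, R, S, R, R, I, R, S

Colistin: 32 μg/mL is ≥ 4 μg/mL — R
Trimethoprim-sulfamethoxazole 128 μg/mL: ≥ 32 μg/mL → resistant
Cefazolin 0.12 μg/mL: ≤ 0.5 μg/mL ⇒ S
Oxacillin: 128 μg/mL is ≥ 8 μg/mL → resistant
Cefepime (16 μg/mL) ≥ 8 μg/mL → R
Minocycline 0.25 μg/mL: = 0.25 μg/mL ⇒ intermediate
Ampicillin (16 μg/mL) ≥ 16 μg/mL → R
Daptomycin 0.12 μg/mL: ≤ 0.12 μg/mL → S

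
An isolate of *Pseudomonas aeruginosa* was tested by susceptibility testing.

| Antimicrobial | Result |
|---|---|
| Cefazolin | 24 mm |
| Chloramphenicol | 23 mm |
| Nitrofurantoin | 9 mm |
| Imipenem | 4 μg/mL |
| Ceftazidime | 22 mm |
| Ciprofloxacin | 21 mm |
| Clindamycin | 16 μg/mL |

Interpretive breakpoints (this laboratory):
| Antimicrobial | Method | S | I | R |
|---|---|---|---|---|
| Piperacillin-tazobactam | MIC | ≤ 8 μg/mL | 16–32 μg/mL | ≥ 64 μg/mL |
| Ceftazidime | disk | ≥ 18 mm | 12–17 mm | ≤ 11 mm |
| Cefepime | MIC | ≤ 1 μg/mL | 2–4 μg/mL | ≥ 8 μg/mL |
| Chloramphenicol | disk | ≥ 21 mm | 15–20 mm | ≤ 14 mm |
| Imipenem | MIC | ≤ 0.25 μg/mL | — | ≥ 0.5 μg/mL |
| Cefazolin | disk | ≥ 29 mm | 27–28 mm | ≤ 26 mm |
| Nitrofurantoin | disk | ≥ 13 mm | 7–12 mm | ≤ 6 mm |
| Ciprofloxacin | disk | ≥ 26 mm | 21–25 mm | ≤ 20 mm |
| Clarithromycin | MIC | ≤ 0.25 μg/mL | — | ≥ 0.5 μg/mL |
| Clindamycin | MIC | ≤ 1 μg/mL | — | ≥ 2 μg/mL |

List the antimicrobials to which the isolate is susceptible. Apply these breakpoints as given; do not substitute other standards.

chloramphenicol, ceftazidime

Cefazolin 24 mm: ≤ 26 mm → resistant
Chloramphenicol (23 mm) ≥ 21 mm → susceptible
Nitrofurantoin 9 mm: in 7–12 mm — intermediate
Imipenem (4 μg/mL) ≥ 0.5 μg/mL → resistant
Ceftazidime 22 mm: ≥ 18 mm → S
Ciprofloxacin (21 mm) in 21–25 mm — I
Clindamycin 16 μg/mL: ≥ 2 μg/mL ⇒ Resistant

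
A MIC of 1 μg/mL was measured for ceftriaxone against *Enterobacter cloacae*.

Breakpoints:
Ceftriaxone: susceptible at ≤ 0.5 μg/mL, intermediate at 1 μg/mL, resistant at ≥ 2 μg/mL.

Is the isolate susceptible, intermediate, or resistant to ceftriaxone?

Intermediate

Ceftriaxone (1 μg/mL) = 1 μg/mL — Intermediate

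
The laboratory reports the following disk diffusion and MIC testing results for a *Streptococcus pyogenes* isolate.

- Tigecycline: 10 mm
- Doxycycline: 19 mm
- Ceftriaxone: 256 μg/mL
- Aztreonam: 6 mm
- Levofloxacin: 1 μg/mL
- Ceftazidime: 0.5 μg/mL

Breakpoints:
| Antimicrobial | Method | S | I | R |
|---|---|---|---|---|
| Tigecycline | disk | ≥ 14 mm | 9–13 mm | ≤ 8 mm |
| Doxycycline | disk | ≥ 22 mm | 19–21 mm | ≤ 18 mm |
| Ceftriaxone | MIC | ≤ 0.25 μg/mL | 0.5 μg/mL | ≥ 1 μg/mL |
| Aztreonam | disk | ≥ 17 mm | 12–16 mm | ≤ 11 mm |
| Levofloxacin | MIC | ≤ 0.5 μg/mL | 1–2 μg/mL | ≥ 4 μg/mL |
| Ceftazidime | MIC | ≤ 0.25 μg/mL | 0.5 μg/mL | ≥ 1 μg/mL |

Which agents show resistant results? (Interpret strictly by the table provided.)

ceftriaxone, aztreonam

Tigecycline: 10 mm is in 9–13 mm ⇒ intermediate
Doxycycline 19 mm: in 19–21 mm — I
Ceftriaxone 256 μg/mL: ≥ 1 μg/mL → R
Aztreonam (6 mm) ≤ 11 mm — resistant
Levofloxacin (1 μg/mL) in 1–2 μg/mL ⇒ I
Ceftazidime: 0.5 μg/mL is = 0.5 μg/mL ⇒ intermediate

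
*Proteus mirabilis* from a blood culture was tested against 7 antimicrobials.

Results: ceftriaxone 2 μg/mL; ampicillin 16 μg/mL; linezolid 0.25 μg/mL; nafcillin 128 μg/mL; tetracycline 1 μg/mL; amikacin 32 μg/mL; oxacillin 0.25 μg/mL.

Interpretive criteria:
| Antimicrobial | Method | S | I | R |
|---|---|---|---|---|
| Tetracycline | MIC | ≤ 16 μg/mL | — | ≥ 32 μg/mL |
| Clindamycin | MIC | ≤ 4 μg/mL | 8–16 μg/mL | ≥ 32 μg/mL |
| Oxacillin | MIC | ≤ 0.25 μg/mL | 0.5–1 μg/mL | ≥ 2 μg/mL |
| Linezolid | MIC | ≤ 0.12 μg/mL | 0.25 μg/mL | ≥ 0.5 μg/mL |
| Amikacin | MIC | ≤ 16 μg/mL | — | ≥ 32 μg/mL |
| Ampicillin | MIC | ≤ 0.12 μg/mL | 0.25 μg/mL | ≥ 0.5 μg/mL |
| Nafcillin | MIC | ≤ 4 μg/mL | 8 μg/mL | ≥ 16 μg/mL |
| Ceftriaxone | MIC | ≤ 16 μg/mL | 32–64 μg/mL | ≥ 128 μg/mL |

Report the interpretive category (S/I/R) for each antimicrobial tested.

Ceftriaxone: 2 μg/mL is ≤ 16 μg/mL ⇒ S
Ampicillin 16 μg/mL: ≥ 0.5 μg/mL ⇒ R
Linezolid 0.25 μg/mL: = 0.25 μg/mL — Intermediate
Nafcillin 128 μg/mL: ≥ 16 μg/mL ⇒ resistant
Tetracycline (1 μg/mL) ≤ 16 μg/mL ⇒ Susceptible
Amikacin 32 μg/mL: ≥ 32 μg/mL → resistant
Oxacillin 0.25 μg/mL: ≤ 0.25 μg/mL ⇒ Susceptible

S, R, I, R, S, R, S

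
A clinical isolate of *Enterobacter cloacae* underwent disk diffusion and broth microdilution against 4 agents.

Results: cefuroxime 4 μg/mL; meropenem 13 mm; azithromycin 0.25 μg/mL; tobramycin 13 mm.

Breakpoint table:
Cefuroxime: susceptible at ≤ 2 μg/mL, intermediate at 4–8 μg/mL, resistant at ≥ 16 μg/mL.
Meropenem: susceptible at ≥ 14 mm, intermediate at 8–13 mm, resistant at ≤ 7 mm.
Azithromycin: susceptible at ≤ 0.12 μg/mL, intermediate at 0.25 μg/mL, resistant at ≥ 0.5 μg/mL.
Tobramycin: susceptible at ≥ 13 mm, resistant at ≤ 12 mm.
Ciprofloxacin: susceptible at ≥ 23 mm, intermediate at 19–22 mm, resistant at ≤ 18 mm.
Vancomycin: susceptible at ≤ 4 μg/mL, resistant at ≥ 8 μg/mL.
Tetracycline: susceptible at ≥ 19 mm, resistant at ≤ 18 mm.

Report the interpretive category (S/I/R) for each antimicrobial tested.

Cefuroxime: 4 μg/mL is in 4–8 μg/mL → Intermediate
Meropenem: 13 mm is in 8–13 mm — I
Azithromycin 0.25 μg/mL: = 0.25 μg/mL → I
Tobramycin 13 mm: ≥ 13 mm — S

I, I, I, S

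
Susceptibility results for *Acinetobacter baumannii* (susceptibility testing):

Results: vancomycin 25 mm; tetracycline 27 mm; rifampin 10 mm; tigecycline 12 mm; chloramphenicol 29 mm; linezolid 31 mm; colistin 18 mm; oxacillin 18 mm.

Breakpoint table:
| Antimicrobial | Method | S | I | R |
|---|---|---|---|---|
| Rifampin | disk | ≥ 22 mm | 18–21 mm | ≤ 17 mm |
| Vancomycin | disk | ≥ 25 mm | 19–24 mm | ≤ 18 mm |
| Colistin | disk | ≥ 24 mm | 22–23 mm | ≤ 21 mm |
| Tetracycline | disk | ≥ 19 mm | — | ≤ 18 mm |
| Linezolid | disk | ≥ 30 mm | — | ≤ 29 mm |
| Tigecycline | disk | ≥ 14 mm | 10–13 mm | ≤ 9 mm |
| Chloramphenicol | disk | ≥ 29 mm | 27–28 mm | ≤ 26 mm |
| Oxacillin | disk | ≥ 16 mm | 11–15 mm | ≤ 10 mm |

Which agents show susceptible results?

Vancomycin: 25 mm is ≥ 25 mm → susceptible
Tetracycline: 27 mm is ≥ 19 mm — Susceptible
Rifampin: 10 mm is ≤ 17 mm — resistant
Tigecycline 12 mm: in 10–13 mm → intermediate
Chloramphenicol: 29 mm is ≥ 29 mm — susceptible
Linezolid (31 mm) ≥ 30 mm → S
Colistin (18 mm) ≤ 21 mm → R
Oxacillin: 18 mm is ≥ 16 mm ⇒ susceptible

vancomycin, tetracycline, chloramphenicol, linezolid, oxacillin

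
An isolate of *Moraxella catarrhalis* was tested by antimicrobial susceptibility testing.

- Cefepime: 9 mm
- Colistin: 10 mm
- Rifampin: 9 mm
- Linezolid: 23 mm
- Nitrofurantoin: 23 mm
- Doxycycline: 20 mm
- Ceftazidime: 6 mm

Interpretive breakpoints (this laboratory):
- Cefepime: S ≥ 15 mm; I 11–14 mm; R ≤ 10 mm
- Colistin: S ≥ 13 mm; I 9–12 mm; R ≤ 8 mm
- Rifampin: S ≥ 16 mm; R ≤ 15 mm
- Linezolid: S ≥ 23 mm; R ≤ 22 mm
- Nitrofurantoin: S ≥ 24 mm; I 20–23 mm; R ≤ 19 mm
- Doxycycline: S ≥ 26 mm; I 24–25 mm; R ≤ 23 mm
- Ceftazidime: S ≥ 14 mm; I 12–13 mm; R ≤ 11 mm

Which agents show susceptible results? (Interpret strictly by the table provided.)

Cefepime: 9 mm is ≤ 10 mm → R
Colistin: 10 mm is in 9–12 mm — intermediate
Rifampin: 9 mm is ≤ 15 mm — Resistant
Linezolid 23 mm: ≥ 23 mm — susceptible
Nitrofurantoin (23 mm) in 20–23 mm → Intermediate
Doxycycline 20 mm: ≤ 23 mm ⇒ R
Ceftazidime 6 mm: ≤ 11 mm ⇒ resistant

linezolid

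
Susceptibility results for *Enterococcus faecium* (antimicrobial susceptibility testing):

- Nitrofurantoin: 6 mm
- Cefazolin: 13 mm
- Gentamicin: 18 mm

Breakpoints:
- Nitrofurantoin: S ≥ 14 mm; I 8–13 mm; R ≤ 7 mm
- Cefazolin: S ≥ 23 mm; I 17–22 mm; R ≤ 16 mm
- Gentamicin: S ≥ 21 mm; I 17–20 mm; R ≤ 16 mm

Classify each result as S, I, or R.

R, R, I

Nitrofurantoin: 6 mm is ≤ 7 mm → R
Cefazolin: 13 mm is ≤ 16 mm → R
Gentamicin (18 mm) in 17–20 mm — intermediate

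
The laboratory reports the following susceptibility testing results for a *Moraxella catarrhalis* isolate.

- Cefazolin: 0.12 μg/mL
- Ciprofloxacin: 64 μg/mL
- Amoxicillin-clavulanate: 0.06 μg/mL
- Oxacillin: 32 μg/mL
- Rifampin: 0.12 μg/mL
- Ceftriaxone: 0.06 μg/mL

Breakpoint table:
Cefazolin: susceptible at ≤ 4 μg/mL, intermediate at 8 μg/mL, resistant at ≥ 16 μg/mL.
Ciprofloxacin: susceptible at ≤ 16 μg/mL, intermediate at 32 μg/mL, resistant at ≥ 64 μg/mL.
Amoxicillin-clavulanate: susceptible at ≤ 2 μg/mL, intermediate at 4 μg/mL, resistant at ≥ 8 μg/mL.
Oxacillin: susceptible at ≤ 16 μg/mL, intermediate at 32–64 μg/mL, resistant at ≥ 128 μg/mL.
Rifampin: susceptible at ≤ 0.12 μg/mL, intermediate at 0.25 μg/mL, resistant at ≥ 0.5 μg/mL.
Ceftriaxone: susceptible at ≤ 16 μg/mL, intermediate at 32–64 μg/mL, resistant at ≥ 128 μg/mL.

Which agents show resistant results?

Cefazolin: 0.12 μg/mL is ≤ 4 μg/mL ⇒ Susceptible
Ciprofloxacin: 64 μg/mL is ≥ 64 μg/mL ⇒ Resistant
Amoxicillin-clavulanate 0.06 μg/mL: ≤ 2 μg/mL → S
Oxacillin 32 μg/mL: in 32–64 μg/mL ⇒ I
Rifampin 0.12 μg/mL: ≤ 0.12 μg/mL ⇒ susceptible
Ceftriaxone 0.06 μg/mL: ≤ 16 μg/mL ⇒ S

ciprofloxacin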